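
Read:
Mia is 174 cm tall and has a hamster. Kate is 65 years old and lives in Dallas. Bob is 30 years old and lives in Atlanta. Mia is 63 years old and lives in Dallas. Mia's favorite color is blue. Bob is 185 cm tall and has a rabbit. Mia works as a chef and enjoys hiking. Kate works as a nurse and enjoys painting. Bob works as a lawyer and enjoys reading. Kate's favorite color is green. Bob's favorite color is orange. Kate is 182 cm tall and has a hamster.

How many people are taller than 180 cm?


Taller than 180: 2

2


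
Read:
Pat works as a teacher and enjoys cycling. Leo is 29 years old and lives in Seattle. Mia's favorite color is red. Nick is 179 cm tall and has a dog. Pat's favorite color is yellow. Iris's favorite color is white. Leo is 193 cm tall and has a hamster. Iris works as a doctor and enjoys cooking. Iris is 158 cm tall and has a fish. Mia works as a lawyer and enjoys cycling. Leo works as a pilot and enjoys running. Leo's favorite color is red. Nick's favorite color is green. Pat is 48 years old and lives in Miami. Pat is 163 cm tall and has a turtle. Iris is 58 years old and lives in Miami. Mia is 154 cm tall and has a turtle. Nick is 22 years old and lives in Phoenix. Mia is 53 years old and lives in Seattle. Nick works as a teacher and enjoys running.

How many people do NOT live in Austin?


Not in Austin: 5

5


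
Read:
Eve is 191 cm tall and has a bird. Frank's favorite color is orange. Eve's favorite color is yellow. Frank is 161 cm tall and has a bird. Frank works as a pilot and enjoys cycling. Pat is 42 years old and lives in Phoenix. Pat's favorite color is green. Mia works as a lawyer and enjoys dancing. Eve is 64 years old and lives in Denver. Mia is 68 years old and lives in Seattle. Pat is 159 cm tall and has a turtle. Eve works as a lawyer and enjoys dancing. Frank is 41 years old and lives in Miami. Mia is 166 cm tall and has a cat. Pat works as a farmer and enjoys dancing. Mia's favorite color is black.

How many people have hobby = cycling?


Count: 1

1


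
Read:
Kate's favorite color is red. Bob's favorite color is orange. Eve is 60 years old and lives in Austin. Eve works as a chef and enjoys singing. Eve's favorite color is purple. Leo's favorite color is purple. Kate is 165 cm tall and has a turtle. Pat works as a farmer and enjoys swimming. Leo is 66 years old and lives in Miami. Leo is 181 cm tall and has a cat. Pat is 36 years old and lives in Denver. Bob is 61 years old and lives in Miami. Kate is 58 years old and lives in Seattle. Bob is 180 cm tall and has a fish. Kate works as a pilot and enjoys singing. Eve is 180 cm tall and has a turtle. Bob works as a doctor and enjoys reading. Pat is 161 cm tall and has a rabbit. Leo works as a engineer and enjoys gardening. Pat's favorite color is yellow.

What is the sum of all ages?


58+60+66+36+61 = 281

281


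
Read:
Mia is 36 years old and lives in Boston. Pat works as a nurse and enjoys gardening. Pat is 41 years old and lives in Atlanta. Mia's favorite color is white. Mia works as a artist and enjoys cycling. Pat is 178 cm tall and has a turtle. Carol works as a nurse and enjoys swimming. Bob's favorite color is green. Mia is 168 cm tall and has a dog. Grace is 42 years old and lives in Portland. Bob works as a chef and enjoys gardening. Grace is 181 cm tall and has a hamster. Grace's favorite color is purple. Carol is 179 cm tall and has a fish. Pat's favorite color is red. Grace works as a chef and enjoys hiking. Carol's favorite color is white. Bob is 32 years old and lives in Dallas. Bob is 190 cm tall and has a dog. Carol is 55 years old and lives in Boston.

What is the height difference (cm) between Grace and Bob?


|181 - 190| = 9

9


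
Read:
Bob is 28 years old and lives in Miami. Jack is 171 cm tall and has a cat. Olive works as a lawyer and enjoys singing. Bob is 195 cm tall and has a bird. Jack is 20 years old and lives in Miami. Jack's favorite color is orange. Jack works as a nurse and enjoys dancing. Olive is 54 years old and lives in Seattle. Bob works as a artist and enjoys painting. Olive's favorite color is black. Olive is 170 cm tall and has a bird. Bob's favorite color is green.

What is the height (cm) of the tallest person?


Tallest: Bob at 195 cm

195


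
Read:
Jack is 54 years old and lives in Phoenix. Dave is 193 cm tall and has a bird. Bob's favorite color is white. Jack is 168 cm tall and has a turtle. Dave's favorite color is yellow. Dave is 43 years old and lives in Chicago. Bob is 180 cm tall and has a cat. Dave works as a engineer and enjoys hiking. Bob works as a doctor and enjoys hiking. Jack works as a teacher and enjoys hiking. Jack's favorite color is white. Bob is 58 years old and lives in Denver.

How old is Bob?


Bob is 58 years old

58


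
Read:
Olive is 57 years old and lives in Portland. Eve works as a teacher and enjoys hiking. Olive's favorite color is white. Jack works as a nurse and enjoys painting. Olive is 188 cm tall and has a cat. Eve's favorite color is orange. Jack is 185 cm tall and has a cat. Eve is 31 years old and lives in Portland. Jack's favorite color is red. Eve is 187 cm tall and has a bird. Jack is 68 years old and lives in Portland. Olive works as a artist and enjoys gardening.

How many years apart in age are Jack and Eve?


68 vs 31, diff = 37

37


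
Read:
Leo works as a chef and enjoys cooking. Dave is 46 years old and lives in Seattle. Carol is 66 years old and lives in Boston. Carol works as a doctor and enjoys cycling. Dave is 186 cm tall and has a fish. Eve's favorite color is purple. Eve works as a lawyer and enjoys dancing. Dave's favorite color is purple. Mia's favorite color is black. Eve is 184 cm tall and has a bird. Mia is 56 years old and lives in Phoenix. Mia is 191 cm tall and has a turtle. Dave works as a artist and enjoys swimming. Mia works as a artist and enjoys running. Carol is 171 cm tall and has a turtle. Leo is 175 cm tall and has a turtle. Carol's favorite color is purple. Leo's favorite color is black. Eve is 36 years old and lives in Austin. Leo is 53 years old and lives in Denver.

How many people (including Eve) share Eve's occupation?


Eve is a lawyer. Count = 1

1


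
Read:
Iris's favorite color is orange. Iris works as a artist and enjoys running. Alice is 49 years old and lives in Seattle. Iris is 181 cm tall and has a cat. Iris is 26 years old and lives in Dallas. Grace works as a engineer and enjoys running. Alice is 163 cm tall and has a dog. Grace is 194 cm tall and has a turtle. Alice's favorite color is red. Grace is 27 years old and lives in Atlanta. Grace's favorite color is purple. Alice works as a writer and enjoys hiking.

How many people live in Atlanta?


Count in Atlanta: 1

1


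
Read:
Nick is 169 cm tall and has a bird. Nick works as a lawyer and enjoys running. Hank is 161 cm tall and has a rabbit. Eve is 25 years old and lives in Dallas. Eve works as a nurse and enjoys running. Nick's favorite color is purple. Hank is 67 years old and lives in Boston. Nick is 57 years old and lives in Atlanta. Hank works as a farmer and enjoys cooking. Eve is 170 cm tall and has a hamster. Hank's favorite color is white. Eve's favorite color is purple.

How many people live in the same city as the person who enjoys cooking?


Person with hobby cooking is Hank, city Boston. Count = 1

1


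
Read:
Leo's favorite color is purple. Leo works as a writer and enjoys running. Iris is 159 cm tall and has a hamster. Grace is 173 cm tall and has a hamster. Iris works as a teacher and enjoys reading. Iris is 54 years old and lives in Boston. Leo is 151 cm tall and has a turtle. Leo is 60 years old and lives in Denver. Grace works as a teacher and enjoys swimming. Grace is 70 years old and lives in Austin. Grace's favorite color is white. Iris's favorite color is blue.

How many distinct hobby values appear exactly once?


Unique hobby values: 3

3


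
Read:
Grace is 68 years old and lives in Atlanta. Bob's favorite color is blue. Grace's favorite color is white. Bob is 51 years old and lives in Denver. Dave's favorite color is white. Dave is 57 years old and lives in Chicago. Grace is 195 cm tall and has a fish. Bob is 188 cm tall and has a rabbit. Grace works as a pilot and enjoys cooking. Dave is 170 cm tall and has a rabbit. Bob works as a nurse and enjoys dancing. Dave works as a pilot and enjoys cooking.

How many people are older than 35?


Filter: 3

3


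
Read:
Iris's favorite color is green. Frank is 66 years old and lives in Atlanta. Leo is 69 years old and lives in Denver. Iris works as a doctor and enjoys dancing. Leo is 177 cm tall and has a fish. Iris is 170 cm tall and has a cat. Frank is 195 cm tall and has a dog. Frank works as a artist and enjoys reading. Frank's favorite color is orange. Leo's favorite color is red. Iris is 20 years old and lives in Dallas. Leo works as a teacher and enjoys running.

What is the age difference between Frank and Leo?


|66 - 69| = 3

3


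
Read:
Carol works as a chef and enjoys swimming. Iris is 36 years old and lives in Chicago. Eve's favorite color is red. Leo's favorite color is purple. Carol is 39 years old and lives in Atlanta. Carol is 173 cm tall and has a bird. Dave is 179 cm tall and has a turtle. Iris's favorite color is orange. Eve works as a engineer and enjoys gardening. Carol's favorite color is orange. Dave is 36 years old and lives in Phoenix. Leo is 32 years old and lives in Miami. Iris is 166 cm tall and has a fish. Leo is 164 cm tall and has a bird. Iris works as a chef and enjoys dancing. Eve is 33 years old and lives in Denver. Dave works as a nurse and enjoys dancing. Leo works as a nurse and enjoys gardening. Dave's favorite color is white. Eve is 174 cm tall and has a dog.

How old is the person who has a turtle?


Person with turtle is Dave, age 36

36


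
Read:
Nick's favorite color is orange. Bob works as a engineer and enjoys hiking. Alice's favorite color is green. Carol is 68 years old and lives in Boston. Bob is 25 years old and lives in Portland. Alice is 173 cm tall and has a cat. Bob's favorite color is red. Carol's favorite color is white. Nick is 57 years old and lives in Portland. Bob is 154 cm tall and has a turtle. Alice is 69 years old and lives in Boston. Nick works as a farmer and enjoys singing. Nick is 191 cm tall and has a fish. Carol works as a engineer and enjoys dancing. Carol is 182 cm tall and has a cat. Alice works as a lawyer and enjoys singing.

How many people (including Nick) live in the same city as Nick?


Nick lives in Portland. Count = 2

2


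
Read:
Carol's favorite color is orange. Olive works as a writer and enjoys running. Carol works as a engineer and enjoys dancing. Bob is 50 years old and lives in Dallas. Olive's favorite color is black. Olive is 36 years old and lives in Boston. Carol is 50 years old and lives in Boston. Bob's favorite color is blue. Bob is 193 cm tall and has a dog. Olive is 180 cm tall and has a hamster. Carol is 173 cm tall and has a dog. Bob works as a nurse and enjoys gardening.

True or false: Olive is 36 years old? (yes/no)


Olive is actually 36. yes

yes


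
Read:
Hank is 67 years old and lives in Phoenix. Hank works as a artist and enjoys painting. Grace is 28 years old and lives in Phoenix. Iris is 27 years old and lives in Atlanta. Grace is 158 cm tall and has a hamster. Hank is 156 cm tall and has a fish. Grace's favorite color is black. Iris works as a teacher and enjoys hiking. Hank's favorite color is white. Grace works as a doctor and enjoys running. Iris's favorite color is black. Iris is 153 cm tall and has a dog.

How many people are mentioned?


People: Grace, Iris, Hank. Count = 3

3


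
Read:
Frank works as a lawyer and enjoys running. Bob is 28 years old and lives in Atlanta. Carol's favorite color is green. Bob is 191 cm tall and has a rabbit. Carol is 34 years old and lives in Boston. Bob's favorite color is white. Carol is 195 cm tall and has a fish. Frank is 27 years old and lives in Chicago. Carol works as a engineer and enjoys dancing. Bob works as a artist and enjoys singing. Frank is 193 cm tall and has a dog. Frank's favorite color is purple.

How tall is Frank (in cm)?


Frank is 193 cm tall

193


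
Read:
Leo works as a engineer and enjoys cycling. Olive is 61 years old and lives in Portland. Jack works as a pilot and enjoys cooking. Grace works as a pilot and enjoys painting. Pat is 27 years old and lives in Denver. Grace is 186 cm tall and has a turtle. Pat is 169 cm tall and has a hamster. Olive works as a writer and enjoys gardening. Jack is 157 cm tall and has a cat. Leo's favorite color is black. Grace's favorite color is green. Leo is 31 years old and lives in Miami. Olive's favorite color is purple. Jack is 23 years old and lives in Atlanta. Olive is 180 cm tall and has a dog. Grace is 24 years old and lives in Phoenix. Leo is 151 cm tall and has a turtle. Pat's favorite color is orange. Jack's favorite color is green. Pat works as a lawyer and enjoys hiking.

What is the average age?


Sum=166, n=5, avg=33.2

33.2


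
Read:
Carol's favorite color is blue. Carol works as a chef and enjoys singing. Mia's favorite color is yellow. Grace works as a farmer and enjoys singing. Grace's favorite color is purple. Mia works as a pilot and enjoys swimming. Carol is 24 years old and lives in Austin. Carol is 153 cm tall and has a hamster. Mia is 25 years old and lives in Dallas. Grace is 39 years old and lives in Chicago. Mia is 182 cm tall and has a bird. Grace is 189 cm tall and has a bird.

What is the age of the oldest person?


Oldest: Grace at 39

39


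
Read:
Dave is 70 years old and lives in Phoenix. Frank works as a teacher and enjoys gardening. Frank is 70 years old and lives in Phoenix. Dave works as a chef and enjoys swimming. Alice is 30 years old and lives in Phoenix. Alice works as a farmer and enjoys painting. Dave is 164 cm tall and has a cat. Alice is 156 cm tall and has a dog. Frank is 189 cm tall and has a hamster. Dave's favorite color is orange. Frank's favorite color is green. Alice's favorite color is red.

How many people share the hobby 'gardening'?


Count: 1

1


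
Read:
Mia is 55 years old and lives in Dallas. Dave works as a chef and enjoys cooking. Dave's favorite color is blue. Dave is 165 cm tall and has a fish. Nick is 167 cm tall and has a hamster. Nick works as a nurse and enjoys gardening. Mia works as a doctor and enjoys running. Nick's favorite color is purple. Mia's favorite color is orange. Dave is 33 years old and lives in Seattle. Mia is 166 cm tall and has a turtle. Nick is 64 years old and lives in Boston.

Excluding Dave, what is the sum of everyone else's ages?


Sum (excluding Dave): 119

119


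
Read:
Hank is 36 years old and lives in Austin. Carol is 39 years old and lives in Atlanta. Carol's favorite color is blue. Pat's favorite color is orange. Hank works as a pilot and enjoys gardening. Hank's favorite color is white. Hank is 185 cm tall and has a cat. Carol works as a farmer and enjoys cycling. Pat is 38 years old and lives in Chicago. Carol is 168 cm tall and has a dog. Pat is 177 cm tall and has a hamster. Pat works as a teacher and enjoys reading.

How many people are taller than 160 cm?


Taller than 160: 3

3


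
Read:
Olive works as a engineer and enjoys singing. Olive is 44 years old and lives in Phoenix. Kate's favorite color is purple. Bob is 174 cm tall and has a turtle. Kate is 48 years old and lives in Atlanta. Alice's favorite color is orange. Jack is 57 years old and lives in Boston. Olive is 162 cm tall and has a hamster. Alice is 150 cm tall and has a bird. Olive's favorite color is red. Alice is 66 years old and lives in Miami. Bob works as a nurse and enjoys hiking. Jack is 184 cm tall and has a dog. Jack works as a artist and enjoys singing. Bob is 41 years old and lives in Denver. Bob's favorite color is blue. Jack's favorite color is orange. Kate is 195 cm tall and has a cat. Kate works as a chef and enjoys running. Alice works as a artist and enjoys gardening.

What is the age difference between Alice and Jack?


|66 - 57| = 9

9


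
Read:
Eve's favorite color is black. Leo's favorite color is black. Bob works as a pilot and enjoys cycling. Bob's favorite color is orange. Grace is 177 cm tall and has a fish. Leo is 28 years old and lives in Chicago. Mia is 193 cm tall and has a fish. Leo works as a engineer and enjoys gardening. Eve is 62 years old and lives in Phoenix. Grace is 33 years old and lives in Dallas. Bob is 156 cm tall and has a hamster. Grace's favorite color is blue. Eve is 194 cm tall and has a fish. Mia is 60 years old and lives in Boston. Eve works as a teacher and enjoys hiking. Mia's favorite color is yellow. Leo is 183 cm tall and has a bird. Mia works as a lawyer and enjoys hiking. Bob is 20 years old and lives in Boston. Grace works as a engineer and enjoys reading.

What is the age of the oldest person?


Oldest: Eve at 62

62


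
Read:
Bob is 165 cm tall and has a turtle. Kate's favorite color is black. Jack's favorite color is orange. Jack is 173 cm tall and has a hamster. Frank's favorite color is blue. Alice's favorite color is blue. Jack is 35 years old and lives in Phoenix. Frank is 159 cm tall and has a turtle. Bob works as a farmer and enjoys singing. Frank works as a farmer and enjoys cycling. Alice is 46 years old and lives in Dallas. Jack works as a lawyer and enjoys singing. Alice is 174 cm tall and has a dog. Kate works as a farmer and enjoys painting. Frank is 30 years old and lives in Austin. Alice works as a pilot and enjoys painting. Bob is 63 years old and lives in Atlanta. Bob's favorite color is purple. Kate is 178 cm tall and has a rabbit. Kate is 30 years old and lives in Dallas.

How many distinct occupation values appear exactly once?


Unique occupation values: 2

2


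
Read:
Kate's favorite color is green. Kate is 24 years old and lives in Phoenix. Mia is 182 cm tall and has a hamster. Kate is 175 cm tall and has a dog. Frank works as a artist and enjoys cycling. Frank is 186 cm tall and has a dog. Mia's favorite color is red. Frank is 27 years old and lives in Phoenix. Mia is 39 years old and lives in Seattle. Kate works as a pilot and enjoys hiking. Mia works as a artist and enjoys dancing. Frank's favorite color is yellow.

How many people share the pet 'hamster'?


Count: 1

1


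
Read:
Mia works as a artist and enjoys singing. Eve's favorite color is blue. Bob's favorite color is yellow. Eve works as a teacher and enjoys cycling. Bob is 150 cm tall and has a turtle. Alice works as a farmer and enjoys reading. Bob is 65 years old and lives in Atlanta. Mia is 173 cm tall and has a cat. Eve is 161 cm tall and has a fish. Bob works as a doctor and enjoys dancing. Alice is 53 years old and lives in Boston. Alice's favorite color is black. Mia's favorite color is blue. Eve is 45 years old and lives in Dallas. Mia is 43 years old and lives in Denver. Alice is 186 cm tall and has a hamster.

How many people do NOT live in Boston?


Not in Boston: 3

3


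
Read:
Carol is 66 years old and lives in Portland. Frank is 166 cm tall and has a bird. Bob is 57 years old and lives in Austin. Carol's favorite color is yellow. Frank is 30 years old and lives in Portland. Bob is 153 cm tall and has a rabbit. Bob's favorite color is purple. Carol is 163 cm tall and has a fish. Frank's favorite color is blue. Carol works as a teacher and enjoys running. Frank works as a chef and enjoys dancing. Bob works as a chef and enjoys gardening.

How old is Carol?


Carol is 66 years old

66


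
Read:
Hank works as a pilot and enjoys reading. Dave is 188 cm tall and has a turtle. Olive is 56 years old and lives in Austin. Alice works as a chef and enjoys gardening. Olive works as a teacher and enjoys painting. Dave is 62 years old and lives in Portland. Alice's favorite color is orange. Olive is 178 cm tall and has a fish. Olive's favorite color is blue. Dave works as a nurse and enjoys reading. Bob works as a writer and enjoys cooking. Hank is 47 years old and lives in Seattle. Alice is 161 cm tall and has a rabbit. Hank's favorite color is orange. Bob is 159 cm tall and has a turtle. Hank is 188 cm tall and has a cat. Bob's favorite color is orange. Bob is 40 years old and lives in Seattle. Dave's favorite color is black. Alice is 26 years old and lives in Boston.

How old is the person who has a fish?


Person with fish is Olive, age 56

56


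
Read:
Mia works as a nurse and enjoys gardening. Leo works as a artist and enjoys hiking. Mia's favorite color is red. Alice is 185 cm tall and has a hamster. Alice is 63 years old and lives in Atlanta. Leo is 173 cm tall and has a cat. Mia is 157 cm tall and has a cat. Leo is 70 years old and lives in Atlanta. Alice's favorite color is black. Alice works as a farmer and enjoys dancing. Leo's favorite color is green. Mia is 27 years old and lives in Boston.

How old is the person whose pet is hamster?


Person with pet=hamster is Alice, age 63

63


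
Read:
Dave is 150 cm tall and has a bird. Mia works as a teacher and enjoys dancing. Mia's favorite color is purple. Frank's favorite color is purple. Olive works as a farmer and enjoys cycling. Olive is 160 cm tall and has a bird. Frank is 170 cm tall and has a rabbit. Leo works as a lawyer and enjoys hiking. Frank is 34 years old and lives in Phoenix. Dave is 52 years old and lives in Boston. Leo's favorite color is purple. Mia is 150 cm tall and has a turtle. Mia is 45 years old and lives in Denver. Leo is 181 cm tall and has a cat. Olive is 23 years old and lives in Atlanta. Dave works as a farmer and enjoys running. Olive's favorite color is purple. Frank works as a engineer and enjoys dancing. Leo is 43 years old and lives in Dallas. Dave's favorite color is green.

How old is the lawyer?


The lawyer is Leo, age 43

43


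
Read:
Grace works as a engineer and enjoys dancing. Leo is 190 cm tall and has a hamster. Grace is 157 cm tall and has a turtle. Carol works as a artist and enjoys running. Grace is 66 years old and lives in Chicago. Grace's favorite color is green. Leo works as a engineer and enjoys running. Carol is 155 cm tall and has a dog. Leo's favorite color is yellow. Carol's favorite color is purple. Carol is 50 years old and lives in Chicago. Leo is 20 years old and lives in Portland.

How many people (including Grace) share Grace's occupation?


Grace is a engineer. Count = 2

2


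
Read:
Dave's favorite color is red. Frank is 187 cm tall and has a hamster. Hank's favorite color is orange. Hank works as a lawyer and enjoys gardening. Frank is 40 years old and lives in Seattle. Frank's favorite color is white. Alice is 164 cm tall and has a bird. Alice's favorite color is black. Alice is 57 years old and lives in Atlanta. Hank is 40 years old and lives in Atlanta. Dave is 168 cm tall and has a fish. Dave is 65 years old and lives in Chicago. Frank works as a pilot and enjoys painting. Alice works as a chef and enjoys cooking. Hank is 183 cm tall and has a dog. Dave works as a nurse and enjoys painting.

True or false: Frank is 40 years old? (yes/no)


Frank is actually 40. yes

yes


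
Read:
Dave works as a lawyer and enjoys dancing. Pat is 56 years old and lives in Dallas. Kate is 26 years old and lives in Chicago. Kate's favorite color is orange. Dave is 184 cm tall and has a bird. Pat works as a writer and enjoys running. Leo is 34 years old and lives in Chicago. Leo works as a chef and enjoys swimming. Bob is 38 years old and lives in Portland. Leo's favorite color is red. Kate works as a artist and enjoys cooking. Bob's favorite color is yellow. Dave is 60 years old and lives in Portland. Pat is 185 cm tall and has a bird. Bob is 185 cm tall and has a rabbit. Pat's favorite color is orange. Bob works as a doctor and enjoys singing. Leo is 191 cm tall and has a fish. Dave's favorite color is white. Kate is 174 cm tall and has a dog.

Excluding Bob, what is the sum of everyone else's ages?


Sum (excluding Bob): 176

176


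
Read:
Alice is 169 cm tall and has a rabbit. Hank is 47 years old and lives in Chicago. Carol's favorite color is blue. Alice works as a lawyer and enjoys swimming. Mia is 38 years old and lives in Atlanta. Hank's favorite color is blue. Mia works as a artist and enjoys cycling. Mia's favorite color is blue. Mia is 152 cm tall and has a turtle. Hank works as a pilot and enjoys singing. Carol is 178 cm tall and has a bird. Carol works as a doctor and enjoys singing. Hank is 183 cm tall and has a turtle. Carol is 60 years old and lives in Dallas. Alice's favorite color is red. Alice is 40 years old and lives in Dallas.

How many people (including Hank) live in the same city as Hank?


Hank lives in Chicago. Count = 1

1


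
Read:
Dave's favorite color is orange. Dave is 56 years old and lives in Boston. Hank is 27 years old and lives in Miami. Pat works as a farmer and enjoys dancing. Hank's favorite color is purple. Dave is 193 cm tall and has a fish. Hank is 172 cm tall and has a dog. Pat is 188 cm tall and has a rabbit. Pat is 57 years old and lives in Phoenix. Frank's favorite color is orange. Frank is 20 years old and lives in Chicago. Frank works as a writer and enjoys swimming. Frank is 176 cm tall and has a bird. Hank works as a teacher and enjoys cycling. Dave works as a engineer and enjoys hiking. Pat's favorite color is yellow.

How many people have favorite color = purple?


Count: 1

1


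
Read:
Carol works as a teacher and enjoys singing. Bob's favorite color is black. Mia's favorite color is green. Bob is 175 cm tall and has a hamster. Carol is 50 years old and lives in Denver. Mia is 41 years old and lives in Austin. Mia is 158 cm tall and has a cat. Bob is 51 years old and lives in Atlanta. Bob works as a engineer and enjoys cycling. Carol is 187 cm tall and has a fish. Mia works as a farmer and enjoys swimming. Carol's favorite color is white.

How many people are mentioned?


People: Mia, Bob, Carol. Count = 3

3


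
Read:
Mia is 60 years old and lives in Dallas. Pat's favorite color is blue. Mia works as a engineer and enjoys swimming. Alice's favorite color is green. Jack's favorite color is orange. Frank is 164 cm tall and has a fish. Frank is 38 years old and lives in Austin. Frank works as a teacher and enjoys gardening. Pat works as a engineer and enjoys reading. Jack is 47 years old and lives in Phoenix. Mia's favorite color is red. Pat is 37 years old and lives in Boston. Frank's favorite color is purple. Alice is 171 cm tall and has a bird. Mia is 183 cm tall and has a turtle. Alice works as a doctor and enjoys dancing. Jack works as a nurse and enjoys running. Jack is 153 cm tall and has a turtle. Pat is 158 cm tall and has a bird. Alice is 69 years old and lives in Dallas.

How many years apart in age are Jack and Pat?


47 vs 37, diff = 10

10


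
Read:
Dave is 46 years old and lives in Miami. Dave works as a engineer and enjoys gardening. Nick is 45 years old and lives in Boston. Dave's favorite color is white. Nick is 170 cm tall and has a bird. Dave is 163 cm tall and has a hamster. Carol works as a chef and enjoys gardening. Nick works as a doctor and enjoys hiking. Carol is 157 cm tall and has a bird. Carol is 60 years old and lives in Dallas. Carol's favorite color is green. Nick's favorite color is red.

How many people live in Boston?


Count in Boston: 1

1


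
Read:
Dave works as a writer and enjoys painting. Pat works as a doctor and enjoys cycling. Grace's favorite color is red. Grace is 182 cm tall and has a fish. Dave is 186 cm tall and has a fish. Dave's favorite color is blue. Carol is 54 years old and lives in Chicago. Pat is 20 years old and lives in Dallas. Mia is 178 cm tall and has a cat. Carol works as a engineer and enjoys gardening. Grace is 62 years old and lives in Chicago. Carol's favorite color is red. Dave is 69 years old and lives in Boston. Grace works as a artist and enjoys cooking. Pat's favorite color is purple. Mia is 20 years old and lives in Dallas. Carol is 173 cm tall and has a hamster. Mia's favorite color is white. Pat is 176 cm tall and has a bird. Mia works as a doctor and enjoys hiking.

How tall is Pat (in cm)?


Pat is 176 cm tall

176


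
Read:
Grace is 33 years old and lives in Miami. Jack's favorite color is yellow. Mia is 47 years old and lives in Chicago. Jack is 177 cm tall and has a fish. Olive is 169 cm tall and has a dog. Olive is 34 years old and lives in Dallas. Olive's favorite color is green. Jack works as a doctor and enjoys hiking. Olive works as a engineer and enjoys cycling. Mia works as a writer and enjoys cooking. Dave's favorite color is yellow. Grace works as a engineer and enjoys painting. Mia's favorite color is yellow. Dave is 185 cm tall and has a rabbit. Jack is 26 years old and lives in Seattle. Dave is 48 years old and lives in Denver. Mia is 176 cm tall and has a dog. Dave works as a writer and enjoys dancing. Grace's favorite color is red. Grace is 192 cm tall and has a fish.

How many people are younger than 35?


Filter: 3

3


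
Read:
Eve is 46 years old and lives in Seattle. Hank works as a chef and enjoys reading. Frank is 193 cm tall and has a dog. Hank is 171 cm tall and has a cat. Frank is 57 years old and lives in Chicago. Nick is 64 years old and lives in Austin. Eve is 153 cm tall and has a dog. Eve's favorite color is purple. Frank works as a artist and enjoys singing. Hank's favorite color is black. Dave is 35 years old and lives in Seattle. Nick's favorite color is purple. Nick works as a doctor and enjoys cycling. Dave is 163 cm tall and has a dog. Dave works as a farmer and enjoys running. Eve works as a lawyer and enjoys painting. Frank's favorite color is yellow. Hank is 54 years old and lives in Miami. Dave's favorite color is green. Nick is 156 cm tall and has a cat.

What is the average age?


Sum=256, n=5, avg=51.2

51.2


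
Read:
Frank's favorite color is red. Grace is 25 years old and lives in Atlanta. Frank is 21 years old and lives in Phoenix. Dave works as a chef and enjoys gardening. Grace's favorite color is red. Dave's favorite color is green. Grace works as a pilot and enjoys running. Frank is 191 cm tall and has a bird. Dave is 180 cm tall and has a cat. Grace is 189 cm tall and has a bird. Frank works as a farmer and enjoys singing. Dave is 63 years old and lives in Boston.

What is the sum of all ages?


25+21+63 = 109

109


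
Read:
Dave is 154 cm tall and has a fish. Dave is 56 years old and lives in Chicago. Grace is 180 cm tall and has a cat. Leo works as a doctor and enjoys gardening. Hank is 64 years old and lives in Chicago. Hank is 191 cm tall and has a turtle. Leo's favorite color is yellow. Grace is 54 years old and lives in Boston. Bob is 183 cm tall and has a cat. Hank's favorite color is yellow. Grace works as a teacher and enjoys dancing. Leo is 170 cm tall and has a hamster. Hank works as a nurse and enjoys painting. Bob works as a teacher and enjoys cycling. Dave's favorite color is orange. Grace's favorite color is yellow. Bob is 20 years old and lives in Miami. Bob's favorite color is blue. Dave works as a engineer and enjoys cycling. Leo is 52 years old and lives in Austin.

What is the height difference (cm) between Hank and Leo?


|191 - 170| = 21

21


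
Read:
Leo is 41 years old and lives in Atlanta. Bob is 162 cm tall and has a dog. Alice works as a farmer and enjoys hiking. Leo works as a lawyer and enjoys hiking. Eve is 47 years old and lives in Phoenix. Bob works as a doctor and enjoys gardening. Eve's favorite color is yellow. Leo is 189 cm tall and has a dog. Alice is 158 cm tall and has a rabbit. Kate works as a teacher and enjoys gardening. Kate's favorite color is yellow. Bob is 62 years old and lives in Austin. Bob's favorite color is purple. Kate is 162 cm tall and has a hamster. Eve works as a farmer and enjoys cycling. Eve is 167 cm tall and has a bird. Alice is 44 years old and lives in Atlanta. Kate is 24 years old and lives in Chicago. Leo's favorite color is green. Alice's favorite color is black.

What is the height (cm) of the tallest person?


Tallest: Leo at 189 cm

189


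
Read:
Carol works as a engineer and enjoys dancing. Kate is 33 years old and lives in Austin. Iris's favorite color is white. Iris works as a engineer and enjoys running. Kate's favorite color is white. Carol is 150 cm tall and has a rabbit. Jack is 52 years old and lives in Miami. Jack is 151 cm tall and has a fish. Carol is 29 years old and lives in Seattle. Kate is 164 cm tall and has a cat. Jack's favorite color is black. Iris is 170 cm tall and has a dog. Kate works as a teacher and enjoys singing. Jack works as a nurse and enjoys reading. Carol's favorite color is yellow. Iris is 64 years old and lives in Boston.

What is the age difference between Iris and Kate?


|64 - 33| = 31

31


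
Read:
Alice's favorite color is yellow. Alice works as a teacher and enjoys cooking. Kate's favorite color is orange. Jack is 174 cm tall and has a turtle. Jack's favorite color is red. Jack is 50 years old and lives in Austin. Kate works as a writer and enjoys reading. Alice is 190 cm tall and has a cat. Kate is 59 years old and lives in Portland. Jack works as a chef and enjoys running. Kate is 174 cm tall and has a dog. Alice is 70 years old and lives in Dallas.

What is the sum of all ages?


59+50+70 = 179

179


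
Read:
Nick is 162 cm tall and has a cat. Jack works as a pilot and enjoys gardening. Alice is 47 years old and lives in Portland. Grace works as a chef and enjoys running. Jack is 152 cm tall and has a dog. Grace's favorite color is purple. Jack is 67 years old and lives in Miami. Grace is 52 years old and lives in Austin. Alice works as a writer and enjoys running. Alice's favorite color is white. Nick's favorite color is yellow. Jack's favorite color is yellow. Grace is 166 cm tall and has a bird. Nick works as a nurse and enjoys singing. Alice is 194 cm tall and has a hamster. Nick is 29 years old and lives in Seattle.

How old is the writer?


The writer is Alice, age 47

47


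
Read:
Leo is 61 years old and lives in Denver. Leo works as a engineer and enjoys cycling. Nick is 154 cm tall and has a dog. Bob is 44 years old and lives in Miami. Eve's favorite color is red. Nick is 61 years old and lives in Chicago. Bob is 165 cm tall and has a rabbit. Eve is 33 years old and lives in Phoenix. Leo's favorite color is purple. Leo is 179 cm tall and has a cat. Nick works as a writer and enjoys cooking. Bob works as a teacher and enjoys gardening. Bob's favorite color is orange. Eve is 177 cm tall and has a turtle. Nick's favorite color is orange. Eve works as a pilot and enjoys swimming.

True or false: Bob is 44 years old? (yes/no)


Bob is actually 44. yes

yes


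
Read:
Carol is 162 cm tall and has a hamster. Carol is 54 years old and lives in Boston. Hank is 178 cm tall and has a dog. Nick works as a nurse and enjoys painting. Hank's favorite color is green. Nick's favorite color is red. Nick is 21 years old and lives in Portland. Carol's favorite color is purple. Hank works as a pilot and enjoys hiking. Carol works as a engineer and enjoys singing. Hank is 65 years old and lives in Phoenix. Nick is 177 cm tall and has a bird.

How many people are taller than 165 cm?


Taller than 165: 2

2


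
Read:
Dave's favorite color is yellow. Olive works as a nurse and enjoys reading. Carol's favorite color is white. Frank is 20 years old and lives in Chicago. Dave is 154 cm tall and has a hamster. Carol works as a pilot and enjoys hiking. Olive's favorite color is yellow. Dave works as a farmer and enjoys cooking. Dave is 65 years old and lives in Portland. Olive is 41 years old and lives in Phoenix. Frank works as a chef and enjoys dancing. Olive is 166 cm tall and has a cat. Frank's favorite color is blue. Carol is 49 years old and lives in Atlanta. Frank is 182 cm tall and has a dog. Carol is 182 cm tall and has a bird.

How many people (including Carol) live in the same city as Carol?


Carol lives in Atlanta. Count = 1

1


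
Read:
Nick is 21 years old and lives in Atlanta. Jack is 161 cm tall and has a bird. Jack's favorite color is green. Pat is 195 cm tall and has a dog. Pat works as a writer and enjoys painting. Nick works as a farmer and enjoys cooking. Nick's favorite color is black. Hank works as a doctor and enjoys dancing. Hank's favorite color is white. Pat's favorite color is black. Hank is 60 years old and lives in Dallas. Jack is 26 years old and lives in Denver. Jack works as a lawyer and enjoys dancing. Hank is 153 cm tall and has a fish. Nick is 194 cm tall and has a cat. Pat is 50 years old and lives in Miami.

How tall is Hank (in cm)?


Hank is 153 cm tall

153


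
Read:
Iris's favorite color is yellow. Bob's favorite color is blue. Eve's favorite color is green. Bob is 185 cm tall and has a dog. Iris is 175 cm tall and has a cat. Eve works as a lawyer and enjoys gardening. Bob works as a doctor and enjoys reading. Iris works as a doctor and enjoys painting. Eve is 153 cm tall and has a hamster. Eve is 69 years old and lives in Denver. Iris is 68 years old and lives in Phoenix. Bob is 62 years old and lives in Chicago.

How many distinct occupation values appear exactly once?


Unique occupation values: 1

1


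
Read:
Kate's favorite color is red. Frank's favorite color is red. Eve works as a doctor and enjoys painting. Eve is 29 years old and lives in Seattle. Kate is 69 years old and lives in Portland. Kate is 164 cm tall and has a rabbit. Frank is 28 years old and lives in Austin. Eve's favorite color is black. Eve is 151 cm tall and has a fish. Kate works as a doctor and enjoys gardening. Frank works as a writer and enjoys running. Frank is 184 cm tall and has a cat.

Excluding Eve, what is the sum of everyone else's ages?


Sum (excluding Eve): 97

97


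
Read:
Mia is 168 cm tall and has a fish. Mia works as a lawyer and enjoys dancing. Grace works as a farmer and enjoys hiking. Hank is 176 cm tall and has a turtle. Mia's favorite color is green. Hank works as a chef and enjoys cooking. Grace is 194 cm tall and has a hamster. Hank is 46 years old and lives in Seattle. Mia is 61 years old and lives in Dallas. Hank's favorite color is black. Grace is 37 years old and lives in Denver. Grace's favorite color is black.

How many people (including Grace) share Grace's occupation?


Grace is a farmer. Count = 1

1


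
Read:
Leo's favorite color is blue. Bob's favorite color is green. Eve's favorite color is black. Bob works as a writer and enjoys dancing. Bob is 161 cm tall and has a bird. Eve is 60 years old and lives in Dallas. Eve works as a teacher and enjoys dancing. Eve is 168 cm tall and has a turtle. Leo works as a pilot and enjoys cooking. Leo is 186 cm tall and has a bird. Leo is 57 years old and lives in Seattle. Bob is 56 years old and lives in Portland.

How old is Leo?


Leo is 57 years old

57


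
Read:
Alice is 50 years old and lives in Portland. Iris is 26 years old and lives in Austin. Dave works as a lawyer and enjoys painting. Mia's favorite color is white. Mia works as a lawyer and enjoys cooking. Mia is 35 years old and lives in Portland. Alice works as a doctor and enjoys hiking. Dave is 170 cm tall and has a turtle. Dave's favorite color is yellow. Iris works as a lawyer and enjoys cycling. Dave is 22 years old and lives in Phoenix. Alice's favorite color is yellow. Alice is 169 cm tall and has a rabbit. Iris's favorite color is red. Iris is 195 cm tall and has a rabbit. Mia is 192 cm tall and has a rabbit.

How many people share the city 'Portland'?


Count: 2

2


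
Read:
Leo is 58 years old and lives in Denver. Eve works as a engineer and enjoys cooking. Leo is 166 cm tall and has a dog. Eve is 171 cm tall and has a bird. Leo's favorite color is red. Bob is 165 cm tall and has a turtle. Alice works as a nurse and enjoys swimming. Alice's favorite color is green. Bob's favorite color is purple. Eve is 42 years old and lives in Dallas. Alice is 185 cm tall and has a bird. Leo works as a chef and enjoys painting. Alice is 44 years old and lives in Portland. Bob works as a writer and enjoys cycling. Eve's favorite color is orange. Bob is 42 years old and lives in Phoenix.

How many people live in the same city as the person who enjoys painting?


Person with hobby painting is Leo, city Denver. Count = 1

1
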